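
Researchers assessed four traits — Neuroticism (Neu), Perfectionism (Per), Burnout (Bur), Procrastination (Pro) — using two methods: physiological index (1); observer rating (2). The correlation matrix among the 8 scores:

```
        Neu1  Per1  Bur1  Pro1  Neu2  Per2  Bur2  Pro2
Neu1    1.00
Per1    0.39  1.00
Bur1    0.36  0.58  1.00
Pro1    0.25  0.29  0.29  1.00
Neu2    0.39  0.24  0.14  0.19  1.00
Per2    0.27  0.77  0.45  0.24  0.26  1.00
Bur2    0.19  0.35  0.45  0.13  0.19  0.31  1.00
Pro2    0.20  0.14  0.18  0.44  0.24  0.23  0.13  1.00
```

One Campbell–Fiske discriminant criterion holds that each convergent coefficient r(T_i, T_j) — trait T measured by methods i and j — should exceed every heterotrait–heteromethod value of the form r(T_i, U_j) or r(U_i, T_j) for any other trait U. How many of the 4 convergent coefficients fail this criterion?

Each convergent coefficient versus the relevant comparison correlations:
Neu (methods 1·2): 0.39 vs {0.27, 0.24, 0.19, 0.14, 0.20, 0.19} → pass.
Per (methods 1·2): 0.77 vs {0.24, 0.27, 0.35, 0.45, 0.14, 0.24} → pass.
Bur (methods 1·2): 0.45 vs {0.14, 0.19, 0.45, 0.35, 0.18, 0.13} → fail.
Pro (methods 1·2): 0.44 vs {0.19, 0.20, 0.24, 0.14, 0.13, 0.18} → pass.
1 of 4 fail.

1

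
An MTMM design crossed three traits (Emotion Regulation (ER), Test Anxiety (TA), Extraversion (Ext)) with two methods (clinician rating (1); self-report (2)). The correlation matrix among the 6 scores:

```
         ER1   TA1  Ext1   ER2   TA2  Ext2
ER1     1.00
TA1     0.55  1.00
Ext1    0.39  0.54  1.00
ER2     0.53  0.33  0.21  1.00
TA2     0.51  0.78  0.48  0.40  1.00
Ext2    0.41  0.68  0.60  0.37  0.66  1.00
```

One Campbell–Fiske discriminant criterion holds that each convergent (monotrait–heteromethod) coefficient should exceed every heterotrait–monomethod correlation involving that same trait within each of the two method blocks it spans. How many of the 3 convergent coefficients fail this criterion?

Checking each validity diagonal entry against its comparison values:
ER (methods 1·2): 0.53 vs {0.55, 0.40, 0.39, 0.37} → fail.
TA (methods 1·2): 0.78 vs {0.55, 0.40, 0.54, 0.66} → pass.
Ext (methods 1·2): 0.60 vs {0.39, 0.37, 0.54, 0.66} → fail.
2 of 3 fail.

2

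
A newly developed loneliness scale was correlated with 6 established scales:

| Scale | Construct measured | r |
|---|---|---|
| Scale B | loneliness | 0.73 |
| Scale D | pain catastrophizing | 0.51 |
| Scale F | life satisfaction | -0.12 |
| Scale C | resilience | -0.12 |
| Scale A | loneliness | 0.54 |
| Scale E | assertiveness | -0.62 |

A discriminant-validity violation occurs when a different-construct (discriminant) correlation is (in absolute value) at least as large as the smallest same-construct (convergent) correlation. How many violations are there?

1

Convergent (same construct = loneliness): Scale B, Scale A.
Smallest convergent = 0.54. Discriminant |r|: 0.51, 0.12, 0.12, 0.62; count ≥ 0.54 → 1.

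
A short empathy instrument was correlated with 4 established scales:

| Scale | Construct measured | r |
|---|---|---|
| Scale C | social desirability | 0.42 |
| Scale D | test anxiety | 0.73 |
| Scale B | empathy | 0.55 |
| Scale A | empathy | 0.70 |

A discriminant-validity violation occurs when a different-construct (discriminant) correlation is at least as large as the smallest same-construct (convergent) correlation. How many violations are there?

1

Convergent (same construct = empathy): Scale B, Scale A.
Smallest convergent = 0.55. Discriminant values: 0.42, 0.73; count ≥ 0.55 → 1.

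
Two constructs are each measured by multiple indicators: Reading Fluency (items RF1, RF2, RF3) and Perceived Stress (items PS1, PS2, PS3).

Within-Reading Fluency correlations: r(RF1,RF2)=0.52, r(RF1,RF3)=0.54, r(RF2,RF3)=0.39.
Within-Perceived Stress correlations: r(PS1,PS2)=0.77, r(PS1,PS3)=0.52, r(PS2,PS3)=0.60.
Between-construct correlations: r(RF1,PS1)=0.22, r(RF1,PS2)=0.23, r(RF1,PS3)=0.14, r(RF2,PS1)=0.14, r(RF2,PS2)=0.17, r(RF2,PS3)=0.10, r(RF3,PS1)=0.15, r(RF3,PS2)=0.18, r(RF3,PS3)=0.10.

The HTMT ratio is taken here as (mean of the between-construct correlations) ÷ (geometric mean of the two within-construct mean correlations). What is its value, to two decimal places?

0.29

Between-construct mean = 1.43/9 = 0.1589.
Mean within-RF = 1.45/3 = 0.4833; mean within-PS = 1.89/3 = 0.6300.
Geometric mean = √(0.4833 × 0.6300) = 0.5518.
HTMT = 0.1589 / 0.5518 = 0.29.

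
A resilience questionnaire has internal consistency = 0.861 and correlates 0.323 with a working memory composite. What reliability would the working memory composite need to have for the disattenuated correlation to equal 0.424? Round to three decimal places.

r_true = r_obs / √(r_xx · r_yy) ⇒ 0.424 = 0.323 / √(0.861 · r_yy).
√(0.861 · r_yy) = 0.323 / 0.424 = 0.7618; 0.861 · r_yy = 0.5803; r_yy = 0.5803 / 0.861 ≈ 0.674.

0.674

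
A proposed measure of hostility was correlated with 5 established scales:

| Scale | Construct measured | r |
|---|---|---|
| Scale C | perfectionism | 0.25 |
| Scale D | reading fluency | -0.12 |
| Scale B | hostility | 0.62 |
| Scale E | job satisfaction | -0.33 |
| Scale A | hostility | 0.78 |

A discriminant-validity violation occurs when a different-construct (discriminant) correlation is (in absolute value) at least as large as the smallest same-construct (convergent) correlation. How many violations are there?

0

Convergent (same construct = hostility): Scale B, Scale A.
Smallest convergent = 0.62. Discriminant |r|: 0.25, 0.12, 0.33; count ≥ 0.62 → 0.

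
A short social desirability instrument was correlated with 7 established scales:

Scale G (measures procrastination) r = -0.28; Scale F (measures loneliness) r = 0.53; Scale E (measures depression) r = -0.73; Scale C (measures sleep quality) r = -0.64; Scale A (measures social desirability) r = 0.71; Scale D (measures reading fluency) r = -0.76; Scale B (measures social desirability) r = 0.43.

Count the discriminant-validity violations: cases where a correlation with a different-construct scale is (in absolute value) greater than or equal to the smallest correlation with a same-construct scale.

4

Convergent (same construct = social desirability): Scale A, Scale B.
Smallest convergent = 0.43. Discriminant |r|: 0.28, 0.53, 0.73, 0.64, 0.76; count ≥ 0.43 → 4.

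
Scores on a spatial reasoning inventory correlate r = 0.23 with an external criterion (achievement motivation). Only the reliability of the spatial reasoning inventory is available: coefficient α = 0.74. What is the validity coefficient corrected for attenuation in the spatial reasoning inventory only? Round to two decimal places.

Single correction: r_c = r_obs / √r_xx = 0.23 / √0.74 = 0.23 / 0.8602 ≈ 0.27.

0.27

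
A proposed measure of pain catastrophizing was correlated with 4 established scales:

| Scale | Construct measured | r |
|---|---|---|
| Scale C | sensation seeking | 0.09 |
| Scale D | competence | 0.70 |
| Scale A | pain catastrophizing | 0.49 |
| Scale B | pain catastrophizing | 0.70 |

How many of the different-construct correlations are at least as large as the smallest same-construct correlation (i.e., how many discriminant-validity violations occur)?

1

Convergent (same construct = pain catastrophizing): Scale A, Scale B.
Smallest convergent = 0.49. Discriminant values: 0.09, 0.70; count ≥ 0.49 → 1.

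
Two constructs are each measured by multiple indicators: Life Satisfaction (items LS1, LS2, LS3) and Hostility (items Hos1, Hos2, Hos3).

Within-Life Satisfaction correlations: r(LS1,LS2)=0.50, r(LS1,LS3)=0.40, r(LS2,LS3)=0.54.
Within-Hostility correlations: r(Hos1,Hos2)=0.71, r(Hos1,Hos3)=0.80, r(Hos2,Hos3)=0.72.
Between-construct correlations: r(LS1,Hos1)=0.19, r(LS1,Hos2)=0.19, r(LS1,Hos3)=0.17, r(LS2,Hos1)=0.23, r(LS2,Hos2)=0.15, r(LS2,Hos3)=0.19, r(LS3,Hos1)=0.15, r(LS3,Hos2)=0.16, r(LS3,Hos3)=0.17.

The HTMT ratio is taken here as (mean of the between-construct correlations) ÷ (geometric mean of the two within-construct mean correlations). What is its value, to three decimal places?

0.298

Between-construct mean = 1.60/9 = 0.1778.
Mean within-LS = 1.44/3 = 0.4800; mean within-Hos = 2.23/3 = 0.7433.
Geometric mean = √(0.4800 × 0.7433) = 0.5973.
HTMT = 0.1778 / 0.5973 = 0.298.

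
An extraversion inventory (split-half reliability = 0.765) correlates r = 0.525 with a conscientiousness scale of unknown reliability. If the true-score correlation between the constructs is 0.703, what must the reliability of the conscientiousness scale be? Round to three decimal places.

0.729

r_true = r_obs / √(r_xx · r_yy) ⇒ 0.703 = 0.525 / √(0.765 · r_yy).
√(0.765 · r_yy) = 0.525 / 0.703 = 0.7468; 0.765 · r_yy = 0.5577; r_yy = 0.5577 / 0.765 ≈ 0.729.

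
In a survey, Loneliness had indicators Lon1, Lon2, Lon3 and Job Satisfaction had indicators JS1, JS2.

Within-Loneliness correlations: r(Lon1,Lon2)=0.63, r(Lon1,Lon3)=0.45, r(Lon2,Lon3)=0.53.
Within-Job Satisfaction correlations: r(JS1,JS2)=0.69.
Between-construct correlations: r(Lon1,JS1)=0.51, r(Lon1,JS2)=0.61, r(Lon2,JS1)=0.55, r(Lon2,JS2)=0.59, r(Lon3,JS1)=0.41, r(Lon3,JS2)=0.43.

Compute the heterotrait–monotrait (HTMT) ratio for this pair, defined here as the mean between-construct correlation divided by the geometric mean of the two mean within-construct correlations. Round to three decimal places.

Between-construct mean = 3.10/6 = 0.5167.
Mean within-Lon = 1.61/3 = 0.5367; mean within-JS = 0.69/1 = 0.6900.
Geometric mean = √(0.5367 × 0.6900) = 0.6085.
HTMT = 0.5167 / 0.6085 = 0.849.

0.849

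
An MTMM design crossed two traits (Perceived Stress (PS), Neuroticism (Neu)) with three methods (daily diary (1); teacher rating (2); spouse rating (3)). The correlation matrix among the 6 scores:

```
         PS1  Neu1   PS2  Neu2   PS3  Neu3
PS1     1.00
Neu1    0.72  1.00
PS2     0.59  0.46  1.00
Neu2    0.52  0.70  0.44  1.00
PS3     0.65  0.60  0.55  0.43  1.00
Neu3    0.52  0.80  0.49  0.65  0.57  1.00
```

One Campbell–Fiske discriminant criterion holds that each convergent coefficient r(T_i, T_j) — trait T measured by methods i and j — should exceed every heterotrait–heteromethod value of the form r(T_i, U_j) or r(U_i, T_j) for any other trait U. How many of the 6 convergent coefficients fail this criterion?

Convergent coefficients and their comparison sets:
PS (methods 1·2): 0.59 vs {0.52, 0.46} → pass.
PS (methods 1·3): 0.65 vs {0.52, 0.60} → pass.
PS (methods 2·3): 0.55 vs {0.49, 0.43} → pass.
Neu (methods 1·2): 0.70 vs {0.46, 0.52} → pass.
Neu (methods 1·3): 0.80 vs {0.60, 0.52} → pass.
Neu (methods 2·3): 0.65 vs {0.43, 0.49} → pass.
0 of 6 fail.

0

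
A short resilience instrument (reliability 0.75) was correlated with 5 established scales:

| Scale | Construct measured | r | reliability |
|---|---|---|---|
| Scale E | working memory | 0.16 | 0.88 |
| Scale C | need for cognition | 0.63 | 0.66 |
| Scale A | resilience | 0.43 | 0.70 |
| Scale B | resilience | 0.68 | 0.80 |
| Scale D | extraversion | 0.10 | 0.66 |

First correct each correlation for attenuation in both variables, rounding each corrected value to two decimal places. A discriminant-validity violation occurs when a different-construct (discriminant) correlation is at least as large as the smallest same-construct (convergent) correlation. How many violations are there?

Disattenuated r (r / √(r_scale · r_new)):
  Scale E (disc): 0.16 / √(0.88·0.75) = 0.20
  Scale C (disc): 0.63 / √(0.66·0.75) = 0.90
  Scale A (conv): 0.43 / √(0.70·0.75) = 0.59
  Scale B (conv): 0.68 / √(0.80·0.75) = 0.88
  Scale D (disc): 0.10 / √(0.66·0.75) = 0.14
Smallest convergent = 0.59. Discriminant values: 0.20, 0.90, 0.14; count ≥ 0.59 → 1.

1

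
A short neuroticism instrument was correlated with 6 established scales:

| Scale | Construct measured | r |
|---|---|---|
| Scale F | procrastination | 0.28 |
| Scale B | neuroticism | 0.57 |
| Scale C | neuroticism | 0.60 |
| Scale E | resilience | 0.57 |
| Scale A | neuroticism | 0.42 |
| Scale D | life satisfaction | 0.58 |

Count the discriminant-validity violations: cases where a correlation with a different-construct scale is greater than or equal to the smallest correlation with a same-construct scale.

2

Convergent (same construct = neuroticism): Scale B, Scale C, Scale A.
Smallest convergent = 0.42. Discriminant values: 0.28, 0.57, 0.58; count ≥ 0.42 → 2.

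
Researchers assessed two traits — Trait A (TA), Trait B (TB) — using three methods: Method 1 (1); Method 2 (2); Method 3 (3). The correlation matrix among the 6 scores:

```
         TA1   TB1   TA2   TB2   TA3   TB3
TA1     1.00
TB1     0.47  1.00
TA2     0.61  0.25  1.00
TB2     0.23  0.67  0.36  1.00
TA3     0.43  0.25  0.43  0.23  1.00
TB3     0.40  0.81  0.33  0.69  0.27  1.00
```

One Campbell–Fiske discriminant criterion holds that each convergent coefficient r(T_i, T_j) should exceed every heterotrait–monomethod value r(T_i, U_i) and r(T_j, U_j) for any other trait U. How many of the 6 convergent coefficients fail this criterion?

Checking each validity diagonal entry against its comparison values:
TA (methods 1·2): 0.61 vs {0.47, 0.36} → pass.
TA (methods 1·3): 0.43 vs {0.47, 0.27} → fail.
TA (methods 2·3): 0.43 vs {0.36, 0.27} → pass.
TB (methods 1·2): 0.67 vs {0.47, 0.36} → pass.
TB (methods 1·3): 0.81 vs {0.47, 0.27} → pass.
TB (methods 2·3): 0.69 vs {0.36, 0.27} → pass.
1 of 6 fail.

1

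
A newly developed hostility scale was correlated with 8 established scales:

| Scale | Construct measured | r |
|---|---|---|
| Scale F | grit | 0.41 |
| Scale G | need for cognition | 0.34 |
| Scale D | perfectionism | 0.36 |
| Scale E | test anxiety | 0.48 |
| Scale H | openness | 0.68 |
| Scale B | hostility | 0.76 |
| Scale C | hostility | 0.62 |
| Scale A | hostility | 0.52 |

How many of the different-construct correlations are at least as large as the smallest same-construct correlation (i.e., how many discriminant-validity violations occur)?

Convergent (same construct = hostility): Scale B, Scale C, Scale A.
Smallest convergent = 0.52. Discriminant values: 0.41, 0.34, 0.36, 0.48, 0.68; count ≥ 0.52 → 1.

1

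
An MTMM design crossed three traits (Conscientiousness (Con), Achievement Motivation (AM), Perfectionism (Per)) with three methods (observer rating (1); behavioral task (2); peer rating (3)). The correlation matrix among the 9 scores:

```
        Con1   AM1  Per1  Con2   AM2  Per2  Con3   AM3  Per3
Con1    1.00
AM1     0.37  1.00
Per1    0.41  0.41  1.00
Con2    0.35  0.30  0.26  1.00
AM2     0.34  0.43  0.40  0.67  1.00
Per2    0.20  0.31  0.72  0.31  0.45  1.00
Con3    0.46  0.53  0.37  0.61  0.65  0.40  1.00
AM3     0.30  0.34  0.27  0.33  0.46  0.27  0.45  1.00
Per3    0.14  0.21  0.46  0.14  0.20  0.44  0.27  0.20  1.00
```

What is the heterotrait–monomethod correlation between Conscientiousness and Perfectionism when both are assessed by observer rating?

Different traits, same method: r(Con1, Per1) = 0.41.

0.41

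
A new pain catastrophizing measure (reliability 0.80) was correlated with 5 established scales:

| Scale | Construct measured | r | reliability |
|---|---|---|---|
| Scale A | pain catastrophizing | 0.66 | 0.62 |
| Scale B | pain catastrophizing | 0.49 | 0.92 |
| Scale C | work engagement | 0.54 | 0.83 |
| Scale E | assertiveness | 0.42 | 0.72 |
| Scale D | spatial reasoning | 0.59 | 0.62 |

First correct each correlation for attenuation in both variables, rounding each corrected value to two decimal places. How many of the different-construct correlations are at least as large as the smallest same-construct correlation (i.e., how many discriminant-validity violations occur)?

2

Disattenuated r (r / √(r_scale · r_new)):
  Scale A (conv): 0.66 / √(0.62·0.80) = 0.94
  Scale B (conv): 0.49 / √(0.92·0.80) = 0.57
  Scale C (disc): 0.54 / √(0.83·0.80) = 0.66
  Scale E (disc): 0.42 / √(0.72·0.80) = 0.55
  Scale D (disc): 0.59 / √(0.62·0.80) = 0.84
Smallest convergent = 0.57. Discriminant values: 0.66, 0.55, 0.84; count ≥ 0.57 → 2.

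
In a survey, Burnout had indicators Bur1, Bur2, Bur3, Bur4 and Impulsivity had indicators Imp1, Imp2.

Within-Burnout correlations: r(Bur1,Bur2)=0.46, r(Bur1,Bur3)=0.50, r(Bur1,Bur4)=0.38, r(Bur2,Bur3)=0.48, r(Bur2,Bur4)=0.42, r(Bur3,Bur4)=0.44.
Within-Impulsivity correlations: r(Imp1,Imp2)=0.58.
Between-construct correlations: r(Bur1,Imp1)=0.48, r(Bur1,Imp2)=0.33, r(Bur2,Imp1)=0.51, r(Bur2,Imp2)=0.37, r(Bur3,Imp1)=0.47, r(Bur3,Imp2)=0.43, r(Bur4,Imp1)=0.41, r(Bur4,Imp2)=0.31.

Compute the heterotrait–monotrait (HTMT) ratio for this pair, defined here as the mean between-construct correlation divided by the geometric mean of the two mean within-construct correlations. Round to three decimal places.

Mean heterotrait r = 3.31/8 = 0.4138.
Mean within-Bur = 2.68/6 = 0.4467; mean within-Imp = 0.58/1 = 0.5800.
Geometric mean = √(0.4467 × 0.5800) = 0.5090.
HTMT = 0.4138 / 0.5090 = 0.813.

0.813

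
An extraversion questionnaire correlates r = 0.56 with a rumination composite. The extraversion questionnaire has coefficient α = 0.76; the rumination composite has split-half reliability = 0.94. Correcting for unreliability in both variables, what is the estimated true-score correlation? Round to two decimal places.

r_true = r_obs / √(r_xx · r_yy) = 0.56 / √(0.76 × 0.94) = 0.56 / √0.7144 = 0.56 / 0.8452 ≈ 0.66.

0.66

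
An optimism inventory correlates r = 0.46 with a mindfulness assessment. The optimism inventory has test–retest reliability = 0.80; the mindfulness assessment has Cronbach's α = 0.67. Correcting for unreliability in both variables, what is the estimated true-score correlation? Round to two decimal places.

r_true = r_obs / √(r_xx · r_yy) = 0.46 / √(0.80 × 0.67) = 0.46 / √0.5360 = 0.46 / 0.7321 ≈ 0.63.

0.63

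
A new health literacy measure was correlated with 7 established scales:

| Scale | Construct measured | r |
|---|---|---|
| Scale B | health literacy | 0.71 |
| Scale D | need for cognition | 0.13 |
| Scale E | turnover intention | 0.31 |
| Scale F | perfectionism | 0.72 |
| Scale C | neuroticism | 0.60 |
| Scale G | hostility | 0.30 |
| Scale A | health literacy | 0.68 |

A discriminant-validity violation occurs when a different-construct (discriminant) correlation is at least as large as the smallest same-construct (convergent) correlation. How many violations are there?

1

Convergent (same construct = health literacy): Scale B, Scale A.
Smallest convergent = 0.68. Discriminant values: 0.13, 0.31, 0.72, 0.60, 0.30; count ≥ 0.68 → 1.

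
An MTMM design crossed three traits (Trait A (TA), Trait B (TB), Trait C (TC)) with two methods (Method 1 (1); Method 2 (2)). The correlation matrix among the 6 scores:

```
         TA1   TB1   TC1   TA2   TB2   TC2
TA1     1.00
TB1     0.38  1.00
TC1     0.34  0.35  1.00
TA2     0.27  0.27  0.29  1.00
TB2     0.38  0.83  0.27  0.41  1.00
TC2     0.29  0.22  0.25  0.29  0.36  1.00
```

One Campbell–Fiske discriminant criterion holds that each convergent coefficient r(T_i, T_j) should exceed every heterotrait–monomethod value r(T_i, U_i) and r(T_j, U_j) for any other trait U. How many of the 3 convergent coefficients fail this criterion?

Each convergent coefficient versus the relevant comparison correlations:
TA (methods 1·2): 0.27 vs {0.38, 0.41, 0.34, 0.29} → fail.
TB (methods 1·2): 0.83 vs {0.38, 0.41, 0.35, 0.36} → pass.
TC (methods 1·2): 0.25 vs {0.34, 0.29, 0.35, 0.36} → fail.
2 of 3 fail.

2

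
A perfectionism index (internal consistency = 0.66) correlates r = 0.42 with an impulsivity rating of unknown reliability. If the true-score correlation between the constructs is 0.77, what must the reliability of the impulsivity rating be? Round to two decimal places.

r_true = r_obs / √(r_xx · r_yy) ⇒ 0.77 = 0.42 / √(0.66 · r_yy).
√(0.66 · r_yy) = 0.42 / 0.77 = 0.5455; 0.66 · r_yy = 0.2976; r_yy = 0.2976 / 0.66 ≈ 0.45.

0.45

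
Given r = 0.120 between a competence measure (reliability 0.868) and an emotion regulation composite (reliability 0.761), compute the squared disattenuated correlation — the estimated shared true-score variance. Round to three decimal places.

0.022

Disattenuated r = 0.120 / √(0.868 × 0.761) = 0.120 / 0.8127 = 0.1477.
Shared true-score variance = 0.1477² = 0.0218 ≈ 0.022.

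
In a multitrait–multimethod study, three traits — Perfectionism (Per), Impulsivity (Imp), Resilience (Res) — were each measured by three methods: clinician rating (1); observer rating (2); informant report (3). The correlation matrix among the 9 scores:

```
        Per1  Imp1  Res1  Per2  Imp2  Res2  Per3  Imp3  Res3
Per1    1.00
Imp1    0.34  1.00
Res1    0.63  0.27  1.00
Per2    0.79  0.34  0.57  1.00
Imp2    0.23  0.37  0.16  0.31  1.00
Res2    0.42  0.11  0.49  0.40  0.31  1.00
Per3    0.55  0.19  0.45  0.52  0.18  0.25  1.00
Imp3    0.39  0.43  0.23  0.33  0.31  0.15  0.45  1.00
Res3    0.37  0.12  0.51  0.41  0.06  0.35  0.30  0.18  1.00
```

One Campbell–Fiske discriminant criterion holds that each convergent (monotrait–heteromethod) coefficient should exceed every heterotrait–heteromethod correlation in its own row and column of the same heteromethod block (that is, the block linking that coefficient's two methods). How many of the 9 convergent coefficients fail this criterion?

Convergent coefficients and their comparison sets:
Per (methods 1·2): 0.79 vs {0.23, 0.34, 0.42, 0.57} → pass.
Per (methods 1·3): 0.55 vs {0.39, 0.19, 0.37, 0.45} → pass.
Per (methods 2·3): 0.52 vs {0.33, 0.18, 0.41, 0.25} → pass.
Imp (methods 1·2): 0.37 vs {0.34, 0.23, 0.11, 0.16} → pass.
Imp (methods 1·3): 0.43 vs {0.19, 0.39, 0.12, 0.23} → pass.
Imp (methods 2·3): 0.31 vs {0.18, 0.33, 0.06, 0.15} → fail.
Res (methods 1·2): 0.49 vs {0.57, 0.42, 0.16, 0.11} → fail.
Res (methods 1·3): 0.51 vs {0.45, 0.37, 0.23, 0.12} → pass.
Res (methods 2·3): 0.35 vs {0.25, 0.41, 0.15, 0.06} → fail.
3 of 9 fail.

3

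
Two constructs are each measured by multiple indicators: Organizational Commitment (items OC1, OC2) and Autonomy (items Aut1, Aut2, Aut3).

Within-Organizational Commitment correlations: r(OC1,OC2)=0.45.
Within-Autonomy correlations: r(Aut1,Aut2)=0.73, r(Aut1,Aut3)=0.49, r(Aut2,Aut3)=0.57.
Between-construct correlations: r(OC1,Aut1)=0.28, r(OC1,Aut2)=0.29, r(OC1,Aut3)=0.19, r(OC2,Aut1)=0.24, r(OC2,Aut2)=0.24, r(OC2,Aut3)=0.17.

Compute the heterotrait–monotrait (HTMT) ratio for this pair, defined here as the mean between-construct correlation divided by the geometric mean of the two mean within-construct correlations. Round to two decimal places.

0.45

Mean heterotrait r = 1.41/6 = 0.2350.
Mean within-OC = 0.45/1 = 0.4500; mean within-Aut = 1.79/3 = 0.5967.
Geometric mean = √(0.4500 × 0.5967) = 0.5182.
HTMT = 0.2350 / 0.5182 = 0.45.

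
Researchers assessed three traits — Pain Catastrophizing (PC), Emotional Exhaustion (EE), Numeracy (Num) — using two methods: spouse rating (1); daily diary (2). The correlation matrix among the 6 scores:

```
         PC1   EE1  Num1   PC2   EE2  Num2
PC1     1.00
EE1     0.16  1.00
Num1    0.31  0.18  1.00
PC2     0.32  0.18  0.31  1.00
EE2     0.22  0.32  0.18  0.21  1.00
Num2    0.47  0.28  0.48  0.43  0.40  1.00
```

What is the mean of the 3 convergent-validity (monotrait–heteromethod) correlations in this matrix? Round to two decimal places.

0.37

Convergent values: 0.32, 0.32, 0.48; mean = 1.12/3 = 0.37.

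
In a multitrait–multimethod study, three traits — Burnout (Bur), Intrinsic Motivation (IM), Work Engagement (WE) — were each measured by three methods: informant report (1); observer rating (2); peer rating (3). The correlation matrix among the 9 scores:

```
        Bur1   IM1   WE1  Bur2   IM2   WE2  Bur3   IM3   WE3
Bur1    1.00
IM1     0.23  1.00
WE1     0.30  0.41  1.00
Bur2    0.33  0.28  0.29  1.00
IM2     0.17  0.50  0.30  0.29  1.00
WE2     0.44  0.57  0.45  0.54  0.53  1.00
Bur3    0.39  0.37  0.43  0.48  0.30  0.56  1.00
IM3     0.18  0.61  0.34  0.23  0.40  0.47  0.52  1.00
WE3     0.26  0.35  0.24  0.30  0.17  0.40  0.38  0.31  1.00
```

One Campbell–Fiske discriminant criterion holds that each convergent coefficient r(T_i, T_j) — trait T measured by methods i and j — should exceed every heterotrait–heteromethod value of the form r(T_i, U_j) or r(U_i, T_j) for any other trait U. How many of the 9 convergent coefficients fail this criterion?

Checking each validity diagonal entry against its comparison values:
Bur (methods 1·2): 0.33 vs {0.17, 0.28, 0.44, 0.29} → fail.
Bur (methods 1·3): 0.39 vs {0.18, 0.37, 0.26, 0.43} → fail.
Bur (methods 2·3): 0.48 vs {0.23, 0.30, 0.30, 0.56} → fail.
IM (methods 1·2): 0.50 vs {0.28, 0.17, 0.57, 0.30} → fail.
IM (methods 1·3): 0.61 vs {0.37, 0.18, 0.35, 0.34} → pass.
IM (methods 2·3): 0.40 vs {0.30, 0.23, 0.17, 0.47} → fail.
WE (methods 1·2): 0.45 vs {0.29, 0.44, 0.30, 0.57} → fail.
WE (methods 1·3): 0.24 vs {0.43, 0.26, 0.34, 0.35} → fail.
WE (methods 2·3): 0.40 vs {0.56, 0.30, 0.47, 0.17} → fail.
8 of 9 fail.

8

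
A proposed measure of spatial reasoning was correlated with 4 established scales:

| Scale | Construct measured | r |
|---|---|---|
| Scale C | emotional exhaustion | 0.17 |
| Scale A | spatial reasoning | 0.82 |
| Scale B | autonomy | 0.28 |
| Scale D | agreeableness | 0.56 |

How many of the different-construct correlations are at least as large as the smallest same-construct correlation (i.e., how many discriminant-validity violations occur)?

Convergent (same construct = spatial reasoning): Scale A.
Smallest convergent = 0.82. Discriminant values: 0.17, 0.28, 0.56; count ≥ 0.82 → 0.

0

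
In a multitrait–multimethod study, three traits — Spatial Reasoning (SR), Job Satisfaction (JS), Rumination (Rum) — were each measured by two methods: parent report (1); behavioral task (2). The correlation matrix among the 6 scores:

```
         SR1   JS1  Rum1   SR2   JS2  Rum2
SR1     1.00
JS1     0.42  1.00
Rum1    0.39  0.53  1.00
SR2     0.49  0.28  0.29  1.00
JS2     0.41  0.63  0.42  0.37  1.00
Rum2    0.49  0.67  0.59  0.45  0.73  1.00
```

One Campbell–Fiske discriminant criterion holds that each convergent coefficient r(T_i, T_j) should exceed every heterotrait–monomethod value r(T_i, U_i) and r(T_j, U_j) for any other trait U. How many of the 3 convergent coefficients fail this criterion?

2

Checking each validity diagonal entry against its comparison values:
SR (methods 1·2): 0.49 vs {0.42, 0.37, 0.39, 0.45} → pass.
JS (methods 1·2): 0.63 vs {0.42, 0.37, 0.53, 0.73} → fail.
Rum (methods 1·2): 0.59 vs {0.39, 0.45, 0.53, 0.73} → fail.
2 of 3 fail.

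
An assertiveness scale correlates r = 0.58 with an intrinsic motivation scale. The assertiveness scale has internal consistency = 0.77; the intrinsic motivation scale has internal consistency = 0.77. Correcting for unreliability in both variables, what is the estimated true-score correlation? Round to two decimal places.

0.75

r_true = r_obs / √(r_xx · r_yy) = 0.58 / √(0.77 × 0.77) = 0.58 / √0.5929 = 0.58 / 0.7700 ≈ 0.75.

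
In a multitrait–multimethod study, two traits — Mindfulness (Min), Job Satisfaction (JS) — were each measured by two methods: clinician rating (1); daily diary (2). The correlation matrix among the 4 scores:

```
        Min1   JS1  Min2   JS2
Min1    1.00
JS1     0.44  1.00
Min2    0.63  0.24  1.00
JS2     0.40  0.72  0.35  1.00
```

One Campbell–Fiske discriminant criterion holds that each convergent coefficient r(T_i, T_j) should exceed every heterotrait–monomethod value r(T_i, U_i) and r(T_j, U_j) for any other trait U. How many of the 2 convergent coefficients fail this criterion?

0

Convergent coefficients and their comparison sets:
Min (methods 1·2): 0.63 vs {0.44, 0.35} → pass.
JS (methods 1·2): 0.72 vs {0.44, 0.35} → pass.
0 of 2 fail.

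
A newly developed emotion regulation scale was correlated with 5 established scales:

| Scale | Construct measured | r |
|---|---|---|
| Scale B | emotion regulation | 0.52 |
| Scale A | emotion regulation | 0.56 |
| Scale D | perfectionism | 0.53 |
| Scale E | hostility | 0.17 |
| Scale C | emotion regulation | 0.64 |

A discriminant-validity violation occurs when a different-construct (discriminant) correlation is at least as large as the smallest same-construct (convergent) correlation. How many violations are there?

1

Convergent (same construct = emotion regulation): Scale B, Scale A, Scale C.
Smallest convergent = 0.52. Discriminant values: 0.53, 0.17; count ≥ 0.52 → 1.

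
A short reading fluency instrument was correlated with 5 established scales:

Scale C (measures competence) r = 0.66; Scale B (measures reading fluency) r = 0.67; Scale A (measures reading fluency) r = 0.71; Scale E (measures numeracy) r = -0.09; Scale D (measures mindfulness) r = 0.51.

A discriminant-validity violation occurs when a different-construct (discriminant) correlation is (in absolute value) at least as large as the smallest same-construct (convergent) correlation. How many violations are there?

0

Convergent (same construct = reading fluency): Scale B, Scale A.
Smallest convergent = 0.67. Discriminant |r|: 0.66, 0.09, 0.51; count ≥ 0.67 → 0.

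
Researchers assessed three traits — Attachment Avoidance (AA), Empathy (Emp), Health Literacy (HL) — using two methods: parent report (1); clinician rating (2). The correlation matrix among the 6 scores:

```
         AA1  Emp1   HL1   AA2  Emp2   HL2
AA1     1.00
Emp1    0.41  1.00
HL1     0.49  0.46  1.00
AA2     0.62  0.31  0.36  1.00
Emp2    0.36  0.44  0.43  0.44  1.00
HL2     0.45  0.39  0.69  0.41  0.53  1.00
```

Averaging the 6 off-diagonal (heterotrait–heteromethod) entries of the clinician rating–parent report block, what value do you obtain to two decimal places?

0.38

HTHM values (method 2 × method 1): 0.31, 0.36, 0.36, 0.43, 0.45, 0.39; mean = 2.30/6 = 0.38.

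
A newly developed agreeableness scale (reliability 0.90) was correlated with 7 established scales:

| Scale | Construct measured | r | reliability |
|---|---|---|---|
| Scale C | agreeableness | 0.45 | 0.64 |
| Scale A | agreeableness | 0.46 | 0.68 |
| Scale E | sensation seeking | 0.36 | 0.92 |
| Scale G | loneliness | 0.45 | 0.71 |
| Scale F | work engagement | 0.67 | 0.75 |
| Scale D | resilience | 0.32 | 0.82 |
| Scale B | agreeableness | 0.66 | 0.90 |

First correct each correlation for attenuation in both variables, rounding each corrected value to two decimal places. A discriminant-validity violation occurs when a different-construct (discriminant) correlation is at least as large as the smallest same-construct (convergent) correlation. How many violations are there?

Disattenuated r (r / √(r_scale · r_new)):
  Scale C (conv): 0.45 / √(0.64·0.90) = 0.59
  Scale A (conv): 0.46 / √(0.68·0.90) = 0.59
  Scale E (disc): 0.36 / √(0.92·0.90) = 0.40
  Scale G (disc): 0.45 / √(0.71·0.90) = 0.56
  Scale F (disc): 0.67 / √(0.75·0.90) = 0.82
  Scale D (disc): 0.32 / √(0.82·0.90) = 0.37
  Scale B (conv): 0.66 / √(0.90·0.90) = 0.73
Smallest convergent = 0.59. Discriminant values: 0.40, 0.56, 0.82, 0.37; count ≥ 0.59 → 1.

1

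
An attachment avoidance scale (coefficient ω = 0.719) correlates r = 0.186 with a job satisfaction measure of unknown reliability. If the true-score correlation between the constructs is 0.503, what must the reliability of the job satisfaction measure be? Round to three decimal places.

r_true = r_obs / √(r_xx · r_yy) ⇒ 0.503 = 0.186 / √(0.719 · r_yy).
√(0.719 · r_yy) = 0.186 / 0.503 = 0.3698; 0.719 · r_yy = 0.1368; r_yy = 0.1368 / 0.719 ≈ 0.190.

0.190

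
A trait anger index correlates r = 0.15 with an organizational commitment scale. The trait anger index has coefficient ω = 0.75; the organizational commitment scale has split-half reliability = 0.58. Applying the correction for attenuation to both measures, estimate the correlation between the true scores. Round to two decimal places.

0.23

r_true = r_obs / √(r_xx · r_yy) = 0.15 / √(0.75 × 0.58) = 0.15 / √0.4350 = 0.15 / 0.6595 ≈ 0.23.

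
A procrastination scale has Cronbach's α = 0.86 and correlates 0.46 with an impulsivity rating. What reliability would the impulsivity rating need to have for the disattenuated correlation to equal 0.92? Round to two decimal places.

r_true = r_obs / √(r_xx · r_yy) ⇒ 0.92 = 0.46 / √(0.86 · r_yy).
√(0.86 · r_yy) = 0.46 / 0.92 = 0.5000; 0.86 · r_yy = 0.2500; r_yy = 0.2500 / 0.86 ≈ 0.29.

0.29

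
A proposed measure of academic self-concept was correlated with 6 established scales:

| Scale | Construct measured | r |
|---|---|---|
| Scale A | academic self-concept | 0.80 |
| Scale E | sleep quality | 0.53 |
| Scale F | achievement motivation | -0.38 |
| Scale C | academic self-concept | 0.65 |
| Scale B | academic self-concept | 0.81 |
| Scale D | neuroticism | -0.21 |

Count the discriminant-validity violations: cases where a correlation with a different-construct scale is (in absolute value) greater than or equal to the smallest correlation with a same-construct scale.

0

Convergent (same construct = academic self-concept): Scale A, Scale C, Scale B.
Smallest convergent = 0.65. Discriminant |r|: 0.53, 0.38, 0.21; count ≥ 0.65 → 0.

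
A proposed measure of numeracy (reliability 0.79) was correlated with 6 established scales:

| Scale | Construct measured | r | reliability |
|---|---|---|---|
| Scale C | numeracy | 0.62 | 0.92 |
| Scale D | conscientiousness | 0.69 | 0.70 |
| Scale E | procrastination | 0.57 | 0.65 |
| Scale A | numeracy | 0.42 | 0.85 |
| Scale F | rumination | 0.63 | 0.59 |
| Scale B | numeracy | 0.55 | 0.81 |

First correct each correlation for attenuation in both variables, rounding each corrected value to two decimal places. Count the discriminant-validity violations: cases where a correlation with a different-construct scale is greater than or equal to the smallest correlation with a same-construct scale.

3

Disattenuated r (r / √(r_scale · r_new)):
  Scale C (conv): 0.62 / √(0.92·0.79) = 0.73
  Scale D (disc): 0.69 / √(0.70·0.79) = 0.93
  Scale E (disc): 0.57 / √(0.65·0.79) = 0.80
  Scale A (conv): 0.42 / √(0.85·0.79) = 0.51
  Scale F (disc): 0.63 / √(0.59·0.79) = 0.92
  Scale B (conv): 0.55 / √(0.81·0.79) = 0.69
Smallest convergent = 0.51. Discriminant values: 0.93, 0.80, 0.92; count ≥ 0.51 → 3.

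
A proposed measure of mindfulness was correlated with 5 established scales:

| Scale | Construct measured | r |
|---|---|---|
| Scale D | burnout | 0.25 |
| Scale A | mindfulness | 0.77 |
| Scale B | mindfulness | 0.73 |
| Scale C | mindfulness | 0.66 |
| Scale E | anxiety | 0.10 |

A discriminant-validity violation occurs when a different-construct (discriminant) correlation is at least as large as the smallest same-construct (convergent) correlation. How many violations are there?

0

Convergent (same construct = mindfulness): Scale A, Scale B, Scale C.
Smallest convergent = 0.66. Discriminant values: 0.25, 0.10; count ≥ 0.66 → 0.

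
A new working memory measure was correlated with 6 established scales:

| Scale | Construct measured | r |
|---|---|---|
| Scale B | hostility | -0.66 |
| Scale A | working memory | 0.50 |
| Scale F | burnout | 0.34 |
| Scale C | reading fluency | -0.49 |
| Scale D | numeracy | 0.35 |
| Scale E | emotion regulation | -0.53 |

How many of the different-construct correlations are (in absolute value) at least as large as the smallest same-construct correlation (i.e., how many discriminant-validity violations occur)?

2

Convergent (same construct = working memory): Scale A.
Smallest convergent = 0.50. Discriminant |r|: 0.66, 0.34, 0.49, 0.35, 0.53; count ≥ 0.50 → 2.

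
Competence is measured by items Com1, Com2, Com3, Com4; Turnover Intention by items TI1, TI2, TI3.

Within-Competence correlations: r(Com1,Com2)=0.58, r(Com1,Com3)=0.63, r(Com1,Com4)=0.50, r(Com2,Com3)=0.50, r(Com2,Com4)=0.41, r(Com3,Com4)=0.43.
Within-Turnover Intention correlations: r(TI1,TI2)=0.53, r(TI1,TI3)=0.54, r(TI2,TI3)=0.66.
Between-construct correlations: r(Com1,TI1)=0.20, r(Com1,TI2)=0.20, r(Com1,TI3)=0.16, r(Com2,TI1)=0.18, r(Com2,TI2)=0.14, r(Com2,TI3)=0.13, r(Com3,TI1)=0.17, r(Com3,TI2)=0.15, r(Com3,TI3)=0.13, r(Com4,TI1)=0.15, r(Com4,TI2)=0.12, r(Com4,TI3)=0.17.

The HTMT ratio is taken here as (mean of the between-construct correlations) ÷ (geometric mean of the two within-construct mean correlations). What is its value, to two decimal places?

Mean heterotrait r = 1.90/12 = 0.1583.
Mean within-Com = 3.05/6 = 0.5083; mean within-TI = 1.73/3 = 0.5767.
Geometric mean = √(0.5083 × 0.5767) = 0.5414.
HTMT = 0.1583 / 0.5414 = 0.29.

0.29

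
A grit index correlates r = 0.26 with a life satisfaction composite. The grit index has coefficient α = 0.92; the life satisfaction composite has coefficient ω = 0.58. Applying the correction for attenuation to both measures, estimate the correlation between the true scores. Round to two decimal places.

r_true = r_obs / √(r_xx · r_yy) = 0.26 / √(0.92 × 0.58) = 0.26 / √0.5336 = 0.26 / 0.7305 ≈ 0.36.

0.36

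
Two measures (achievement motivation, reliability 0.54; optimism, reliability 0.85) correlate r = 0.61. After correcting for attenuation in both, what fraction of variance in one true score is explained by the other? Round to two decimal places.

Disattenuated r = 0.61 / √(0.54 × 0.85) = 0.61 / 0.6775 = 0.9004.
Shared true-score variance = 0.9004² = 0.8107 ≈ 0.81.

0.81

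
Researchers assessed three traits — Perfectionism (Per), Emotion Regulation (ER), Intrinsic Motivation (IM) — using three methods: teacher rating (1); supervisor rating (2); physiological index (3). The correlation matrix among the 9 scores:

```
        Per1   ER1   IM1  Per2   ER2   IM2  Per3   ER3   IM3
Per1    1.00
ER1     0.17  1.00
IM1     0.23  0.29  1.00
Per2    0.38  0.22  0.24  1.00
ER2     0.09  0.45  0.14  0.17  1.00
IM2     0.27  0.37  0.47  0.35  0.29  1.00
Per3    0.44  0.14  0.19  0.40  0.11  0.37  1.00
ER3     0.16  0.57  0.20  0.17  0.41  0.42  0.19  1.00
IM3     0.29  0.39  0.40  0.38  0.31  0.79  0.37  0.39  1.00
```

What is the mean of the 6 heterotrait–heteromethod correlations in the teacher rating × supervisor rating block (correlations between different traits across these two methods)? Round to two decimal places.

0.22

HTHM values (method 1 × method 2): 0.09, 0.27, 0.22, 0.37, 0.24, 0.14; mean = 1.33/6 = 0.22.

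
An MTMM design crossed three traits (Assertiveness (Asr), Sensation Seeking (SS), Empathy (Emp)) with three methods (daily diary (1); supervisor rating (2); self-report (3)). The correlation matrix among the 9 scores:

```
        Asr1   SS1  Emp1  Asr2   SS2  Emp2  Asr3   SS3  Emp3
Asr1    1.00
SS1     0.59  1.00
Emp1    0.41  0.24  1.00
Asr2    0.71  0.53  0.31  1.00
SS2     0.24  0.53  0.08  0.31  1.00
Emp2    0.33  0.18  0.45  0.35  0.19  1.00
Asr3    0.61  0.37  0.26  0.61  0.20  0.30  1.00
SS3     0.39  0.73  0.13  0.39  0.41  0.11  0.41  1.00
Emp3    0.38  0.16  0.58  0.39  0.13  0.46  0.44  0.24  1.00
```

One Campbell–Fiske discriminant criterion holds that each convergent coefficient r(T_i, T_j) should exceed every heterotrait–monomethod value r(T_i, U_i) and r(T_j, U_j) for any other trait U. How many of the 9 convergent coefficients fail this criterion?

Checking each validity diagonal entry against its comparison values:
Asr (methods 1·2): 0.71 vs {0.59, 0.31, 0.41, 0.35} → pass.
Asr (methods 1·3): 0.61 vs {0.59, 0.41, 0.41, 0.44} → pass.
Asr (methods 2·3): 0.61 vs {0.31, 0.41, 0.35, 0.44} → pass.
SS (methods 1·2): 0.53 vs {0.59, 0.31, 0.24, 0.19} → fail.
SS (methods 1·3): 0.73 vs {0.59, 0.41, 0.24, 0.24} → pass.
SS (methods 2·3): 0.41 vs {0.31, 0.41, 0.19, 0.24} → fail.
Emp (methods 1·2): 0.45 vs {0.41, 0.35, 0.24, 0.19} → pass.
Emp (methods 1·3): 0.58 vs {0.41, 0.44, 0.24, 0.24} → pass.
Emp (methods 2·3): 0.46 vs {0.35, 0.44, 0.19, 0.24} → pass.
2 of 9 fail.

2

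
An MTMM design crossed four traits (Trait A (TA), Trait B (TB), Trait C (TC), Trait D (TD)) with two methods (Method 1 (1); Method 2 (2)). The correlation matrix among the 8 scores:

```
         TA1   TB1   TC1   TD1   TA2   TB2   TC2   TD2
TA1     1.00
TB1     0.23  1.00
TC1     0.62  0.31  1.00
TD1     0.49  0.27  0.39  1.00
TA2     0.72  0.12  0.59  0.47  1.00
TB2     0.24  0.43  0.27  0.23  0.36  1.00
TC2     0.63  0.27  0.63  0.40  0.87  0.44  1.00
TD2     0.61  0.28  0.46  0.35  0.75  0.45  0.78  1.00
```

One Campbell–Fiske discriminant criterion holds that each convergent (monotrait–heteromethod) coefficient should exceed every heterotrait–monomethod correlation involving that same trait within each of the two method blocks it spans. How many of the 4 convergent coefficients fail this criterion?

4

Checking each validity diagonal entry against its comparison values:
TA (methods 1·2): 0.72 vs {0.23, 0.36, 0.62, 0.87, 0.49, 0.75} → fail.
TB (methods 1·2): 0.43 vs {0.23, 0.36, 0.31, 0.44, 0.27, 0.45} → fail.
TC (methods 1·2): 0.63 vs {0.62, 0.87, 0.31, 0.44, 0.39, 0.78} → fail.
TD (methods 1·2): 0.35 vs {0.49, 0.75, 0.27, 0.45, 0.39, 0.78} → fail.
4 of 4 fail.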